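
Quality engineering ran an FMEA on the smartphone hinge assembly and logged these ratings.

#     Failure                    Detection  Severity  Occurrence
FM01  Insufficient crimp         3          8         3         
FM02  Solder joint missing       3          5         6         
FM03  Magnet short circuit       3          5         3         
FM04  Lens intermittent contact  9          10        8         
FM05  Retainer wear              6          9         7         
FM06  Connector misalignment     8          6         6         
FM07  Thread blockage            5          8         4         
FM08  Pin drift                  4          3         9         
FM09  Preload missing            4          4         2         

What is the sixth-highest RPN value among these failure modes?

90

RPN = Severity × Occurrence × Detection:
  FM01: 8 × 3 × 3 = 72
  FM02: 5 × 6 × 3 = 90
  FM03: 5 × 3 × 3 = 45
  FM04: 10 × 8 × 9 = 720
  FM05: 9 × 7 × 6 = 378
  FM06: 6 × 6 × 8 = 288
  FM07: 8 × 4 × 5 = 160
  FM08: 3 × 9 × 4 = 108
  FM09: 4 × 2 × 4 = 32
Sorted descending: 720, 378, 288, 160, 108, 90, 72, 45, 32.
The sixth-highest RPN is 90 (FM02).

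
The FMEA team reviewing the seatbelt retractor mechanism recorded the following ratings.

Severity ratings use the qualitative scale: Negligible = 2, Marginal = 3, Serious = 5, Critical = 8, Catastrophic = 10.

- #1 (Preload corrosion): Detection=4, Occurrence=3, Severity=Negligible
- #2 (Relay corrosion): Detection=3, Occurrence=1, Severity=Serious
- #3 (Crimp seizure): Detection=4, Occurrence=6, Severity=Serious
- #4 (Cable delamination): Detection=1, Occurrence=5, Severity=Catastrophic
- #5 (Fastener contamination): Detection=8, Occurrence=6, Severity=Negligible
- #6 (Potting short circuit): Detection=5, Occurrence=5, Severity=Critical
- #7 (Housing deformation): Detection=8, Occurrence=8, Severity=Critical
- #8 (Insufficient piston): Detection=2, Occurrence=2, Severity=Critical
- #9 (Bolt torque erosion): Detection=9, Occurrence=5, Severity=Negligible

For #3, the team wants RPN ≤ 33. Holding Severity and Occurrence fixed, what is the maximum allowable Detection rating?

#3: S=5, O=6, D=4 → current RPN = 120.
Fixed product = 30. Need 30 × D ≤ 33, so D ≤ 33/30 = 1.10.
Maximum integer Detection rating = 1 (gives RPN 30; D=2 would give 60 > 33).

1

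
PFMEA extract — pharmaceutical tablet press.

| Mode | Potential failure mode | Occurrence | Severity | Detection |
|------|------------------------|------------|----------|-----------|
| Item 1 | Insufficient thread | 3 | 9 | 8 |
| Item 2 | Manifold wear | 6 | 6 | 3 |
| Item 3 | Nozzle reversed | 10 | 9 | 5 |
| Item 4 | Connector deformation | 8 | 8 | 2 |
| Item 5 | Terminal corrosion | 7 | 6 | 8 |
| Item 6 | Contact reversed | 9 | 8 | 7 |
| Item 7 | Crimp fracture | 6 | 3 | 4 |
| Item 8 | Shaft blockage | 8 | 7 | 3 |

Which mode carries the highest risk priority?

RPN = Severity × Occurrence × Detection:
  Item 1: 9 × 3 × 8 = 216
  Item 2: 6 × 6 × 3 = 108
  Item 3: 9 × 10 × 5 = 450
  Item 4: 8 × 8 × 2 = 128
  Item 5: 6 × 7 × 8 = 336
  Item 6: 8 × 9 × 7 = 504
  Item 7: 3 × 6 × 4 = 72
  Item 8: 7 × 8 × 3 = 168
Highest RPN is 504 → Item 6.

Item 6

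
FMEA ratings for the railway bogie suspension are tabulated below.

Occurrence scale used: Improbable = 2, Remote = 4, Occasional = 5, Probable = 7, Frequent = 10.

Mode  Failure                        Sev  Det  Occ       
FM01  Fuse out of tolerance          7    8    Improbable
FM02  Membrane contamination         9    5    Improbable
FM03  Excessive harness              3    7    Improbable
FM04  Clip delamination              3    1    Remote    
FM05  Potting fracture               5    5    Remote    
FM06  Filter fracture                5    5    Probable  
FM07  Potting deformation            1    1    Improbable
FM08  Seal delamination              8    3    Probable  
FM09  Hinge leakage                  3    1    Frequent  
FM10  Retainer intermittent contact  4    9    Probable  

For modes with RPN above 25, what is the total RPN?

RPN = Severity × Occurrence × Detection:
  FM01: 7 × 2 × 8 = 112
  FM02: 9 × 2 × 5 = 90
  FM03: 3 × 2 × 7 = 42
  FM04: 3 × 4 × 1 = 12
  FM05: 5 × 4 × 5 = 100
  FM06: 5 × 7 × 5 = 175
  FM07: 1 × 2 × 1 = 2
  FM08: 8 × 7 × 3 = 168
  FM09: 3 × 10 × 1 = 30
  FM10: 4 × 7 × 9 = 252
RPN > 25: FM01 (112), FM02 (90), FM03 (42), FM05 (100), FM06 (175), FM08 (168), FM09 (30), FM10 (252).
Sum: 112 + 90 + 42 + 100 + 175 + 168 + 30 + 252 = 969.

969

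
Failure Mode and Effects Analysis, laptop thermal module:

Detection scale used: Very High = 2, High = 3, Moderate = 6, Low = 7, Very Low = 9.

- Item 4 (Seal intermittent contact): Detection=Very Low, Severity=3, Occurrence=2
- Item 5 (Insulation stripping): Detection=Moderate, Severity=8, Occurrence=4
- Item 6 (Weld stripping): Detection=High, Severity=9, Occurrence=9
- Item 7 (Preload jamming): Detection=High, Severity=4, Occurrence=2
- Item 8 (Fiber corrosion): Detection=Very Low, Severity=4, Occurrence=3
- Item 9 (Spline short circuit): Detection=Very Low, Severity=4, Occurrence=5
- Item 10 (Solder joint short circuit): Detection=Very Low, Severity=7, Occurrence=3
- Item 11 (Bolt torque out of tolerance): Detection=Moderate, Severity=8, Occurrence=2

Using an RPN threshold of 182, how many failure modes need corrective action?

3

RPN = Severity × Occurrence × Detection:
  Item 4: 3 × 2 × 9 = 54
  Item 5: 8 × 4 × 6 = 192
  Item 6: 9 × 9 × 3 = 243
  Item 7: 4 × 2 × 3 = 24
  Item 8: 4 × 3 × 9 = 108
  Item 9: 4 × 5 × 9 = 180
  Item 10: 7 × 3 × 9 = 189
  Item 11: 8 × 2 × 6 = 96
Modes with RPN ≥ 182: Item 5 (192), Item 6 (243), Item 10 (189) → 3.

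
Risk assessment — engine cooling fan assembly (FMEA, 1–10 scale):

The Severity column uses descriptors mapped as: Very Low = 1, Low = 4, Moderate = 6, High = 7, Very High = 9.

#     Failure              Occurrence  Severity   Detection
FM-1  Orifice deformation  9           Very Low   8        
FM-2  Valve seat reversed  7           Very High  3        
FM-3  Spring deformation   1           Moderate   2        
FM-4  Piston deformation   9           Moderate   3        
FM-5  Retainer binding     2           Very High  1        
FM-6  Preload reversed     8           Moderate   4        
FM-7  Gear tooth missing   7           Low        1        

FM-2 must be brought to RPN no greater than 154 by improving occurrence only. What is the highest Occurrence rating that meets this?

5

FM-2: S=9, O=7, D=3 → current RPN = 189.
Fixed product = 27. Need 27 × O ≤ 154, so O ≤ 154/27 = 5.70.
Maximum integer Occurrence rating = 5 (gives RPN 135; O=6 would give 162 > 154).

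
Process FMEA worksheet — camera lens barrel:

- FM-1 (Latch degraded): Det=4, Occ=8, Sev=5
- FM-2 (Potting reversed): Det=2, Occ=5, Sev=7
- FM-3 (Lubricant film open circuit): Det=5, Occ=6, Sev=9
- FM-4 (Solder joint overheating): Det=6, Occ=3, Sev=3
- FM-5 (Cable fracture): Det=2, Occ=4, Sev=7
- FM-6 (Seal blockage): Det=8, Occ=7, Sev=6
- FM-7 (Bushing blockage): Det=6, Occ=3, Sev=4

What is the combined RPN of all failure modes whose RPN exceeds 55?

964

RPN = Severity × Occurrence × Detection:
  FM-1: 5 × 8 × 4 = 160
  FM-2: 7 × 5 × 2 = 70
  FM-3: 9 × 6 × 5 = 270
  FM-4: 3 × 3 × 6 = 54
  FM-5: 7 × 4 × 2 = 56
  FM-6: 6 × 7 × 8 = 336
  FM-7: 4 × 3 × 6 = 72
RPN > 55: FM-1 (160), FM-2 (70), FM-3 (270), FM-5 (56), FM-6 (336), FM-7 (72).
Sum: 160 + 70 + 270 + 56 + 336 + 72 = 964.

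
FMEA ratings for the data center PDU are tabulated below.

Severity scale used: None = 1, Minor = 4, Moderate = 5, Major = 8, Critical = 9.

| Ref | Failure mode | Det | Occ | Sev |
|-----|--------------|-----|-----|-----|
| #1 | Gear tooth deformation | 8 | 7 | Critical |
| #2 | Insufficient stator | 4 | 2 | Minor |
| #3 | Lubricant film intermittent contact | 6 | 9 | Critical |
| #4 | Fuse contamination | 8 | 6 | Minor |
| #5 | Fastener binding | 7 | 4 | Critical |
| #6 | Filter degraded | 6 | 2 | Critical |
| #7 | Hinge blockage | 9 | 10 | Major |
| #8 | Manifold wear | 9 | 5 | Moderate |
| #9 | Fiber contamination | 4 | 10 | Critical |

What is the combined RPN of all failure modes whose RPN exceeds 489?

1224

RPN = Severity × Occurrence × Detection:
  #1: 9 × 7 × 8 = 504
  #2: 4 × 2 × 4 = 32
  #3: 9 × 9 × 6 = 486
  #4: 4 × 6 × 8 = 192
  #5: 9 × 4 × 7 = 252
  #6: 9 × 2 × 6 = 108
  #7: 8 × 10 × 9 = 720
  #8: 5 × 5 × 9 = 225
  #9: 9 × 10 × 4 = 360
RPN > 489: #1 (504), #7 (720).
Sum: 504 + 720 = 1224.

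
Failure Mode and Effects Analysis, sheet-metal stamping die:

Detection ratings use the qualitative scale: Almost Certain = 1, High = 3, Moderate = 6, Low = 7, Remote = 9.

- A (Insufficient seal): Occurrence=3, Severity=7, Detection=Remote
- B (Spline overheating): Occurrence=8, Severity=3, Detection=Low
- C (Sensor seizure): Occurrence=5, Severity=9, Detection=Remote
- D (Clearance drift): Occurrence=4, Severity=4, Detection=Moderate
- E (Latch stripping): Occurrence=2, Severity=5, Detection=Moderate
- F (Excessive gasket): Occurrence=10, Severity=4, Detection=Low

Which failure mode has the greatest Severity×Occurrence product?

Criticality = Severity × Occurrence:
  A: 7 × 3 = 21
  B: 3 × 8 = 24
  C: 9 × 5 = 45
  D: 4 × 4 = 16
  E: 5 × 2 = 10
  F: 4 × 10 = 40
Highest criticality is 45 → C.

C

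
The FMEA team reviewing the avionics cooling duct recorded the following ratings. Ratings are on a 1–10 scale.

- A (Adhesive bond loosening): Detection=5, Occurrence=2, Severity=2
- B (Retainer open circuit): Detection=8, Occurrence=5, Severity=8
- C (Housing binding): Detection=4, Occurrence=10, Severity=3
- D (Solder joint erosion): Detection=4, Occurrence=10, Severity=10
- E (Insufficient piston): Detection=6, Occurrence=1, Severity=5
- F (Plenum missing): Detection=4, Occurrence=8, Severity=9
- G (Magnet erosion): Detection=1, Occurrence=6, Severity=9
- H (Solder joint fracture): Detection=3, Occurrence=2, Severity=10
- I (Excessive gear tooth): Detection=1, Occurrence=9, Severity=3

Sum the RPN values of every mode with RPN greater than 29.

RPN = Severity × Occurrence × Detection:
  A: 2 × 2 × 5 = 20
  B: 8 × 5 × 8 = 320
  C: 3 × 10 × 4 = 120
  D: 10 × 10 × 4 = 400
  E: 5 × 1 × 6 = 30
  F: 9 × 8 × 4 = 288
  G: 9 × 6 × 1 = 54
  H: 10 × 2 × 3 = 60
  I: 3 × 9 × 1 = 27
RPN > 29: B (320), C (120), D (400), E (30), F (288), G (54), H (60).
Sum: 320 + 120 + 400 + 30 + 288 + 54 + 60 = 1272.

1272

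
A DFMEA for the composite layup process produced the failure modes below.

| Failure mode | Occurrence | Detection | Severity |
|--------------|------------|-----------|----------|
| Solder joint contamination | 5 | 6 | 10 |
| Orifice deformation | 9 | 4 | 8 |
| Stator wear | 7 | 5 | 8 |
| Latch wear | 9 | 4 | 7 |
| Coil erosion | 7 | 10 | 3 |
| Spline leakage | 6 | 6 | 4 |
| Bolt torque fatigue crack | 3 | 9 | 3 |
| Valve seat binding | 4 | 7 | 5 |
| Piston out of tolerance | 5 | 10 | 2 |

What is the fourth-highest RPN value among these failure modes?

252

RPN = Severity × Occurrence × Detection:
  Solder joint contamination: 10 × 5 × 6 = 300
  Orifice deformation: 8 × 9 × 4 = 288
  Stator wear: 8 × 7 × 5 = 280
  Latch wear: 7 × 9 × 4 = 252
  Coil erosion: 3 × 7 × 10 = 210
  Spline leakage: 4 × 6 × 6 = 144
  Bolt torque fatigue crack: 3 × 3 × 9 = 81
  Valve seat binding: 5 × 4 × 7 = 140
  Piston out of tolerance: 2 × 5 × 10 = 100
Sorted descending: 300, 288, 280, 252, 210, 144, 140, 100, 81.
The fourth-highest RPN is 252 (Latch wear).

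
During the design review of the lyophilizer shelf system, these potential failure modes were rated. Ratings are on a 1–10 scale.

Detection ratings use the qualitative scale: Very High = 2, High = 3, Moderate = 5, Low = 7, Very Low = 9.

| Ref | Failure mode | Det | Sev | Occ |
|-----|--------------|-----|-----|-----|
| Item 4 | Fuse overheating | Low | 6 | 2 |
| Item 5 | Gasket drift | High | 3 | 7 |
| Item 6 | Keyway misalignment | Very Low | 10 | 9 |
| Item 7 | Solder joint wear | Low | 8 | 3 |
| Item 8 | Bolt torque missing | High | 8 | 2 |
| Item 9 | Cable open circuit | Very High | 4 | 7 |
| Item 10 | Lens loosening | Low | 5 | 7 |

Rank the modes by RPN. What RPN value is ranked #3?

168

RPN = Severity × Occurrence × Detection:
  Item 4: 6 × 2 × 7 = 84
  Item 5: 3 × 7 × 3 = 63
  Item 6: 10 × 9 × 9 = 810
  Item 7: 8 × 3 × 7 = 168
  Item 8: 8 × 2 × 3 = 48
  Item 9: 4 × 7 × 2 = 56
  Item 10: 5 × 7 × 7 = 245
Sorted descending: 810, 245, 168, 84, 63, 56, 48.
The third-highest RPN is 168 (Item 7).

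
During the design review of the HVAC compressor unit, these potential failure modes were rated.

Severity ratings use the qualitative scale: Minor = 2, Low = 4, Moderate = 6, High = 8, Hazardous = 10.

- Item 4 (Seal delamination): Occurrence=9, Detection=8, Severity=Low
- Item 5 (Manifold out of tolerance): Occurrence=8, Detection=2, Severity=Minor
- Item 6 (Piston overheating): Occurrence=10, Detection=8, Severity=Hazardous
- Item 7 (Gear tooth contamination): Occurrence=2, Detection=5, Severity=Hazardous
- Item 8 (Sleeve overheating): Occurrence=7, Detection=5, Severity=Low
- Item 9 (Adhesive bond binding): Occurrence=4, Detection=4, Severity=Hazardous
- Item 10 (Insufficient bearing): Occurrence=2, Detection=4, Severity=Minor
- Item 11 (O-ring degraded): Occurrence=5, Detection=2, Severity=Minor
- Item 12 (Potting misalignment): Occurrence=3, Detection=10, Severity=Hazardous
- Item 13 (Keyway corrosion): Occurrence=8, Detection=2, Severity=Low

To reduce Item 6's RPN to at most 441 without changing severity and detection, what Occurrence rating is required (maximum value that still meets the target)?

Item 6: S=10, O=10, D=8 → current RPN = 800.
Fixed product = 80. Need 80 × O ≤ 441, so O ≤ 441/80 = 5.51.
Maximum integer Occurrence rating = 5 (gives RPN 400; O=6 would give 480 > 441).

5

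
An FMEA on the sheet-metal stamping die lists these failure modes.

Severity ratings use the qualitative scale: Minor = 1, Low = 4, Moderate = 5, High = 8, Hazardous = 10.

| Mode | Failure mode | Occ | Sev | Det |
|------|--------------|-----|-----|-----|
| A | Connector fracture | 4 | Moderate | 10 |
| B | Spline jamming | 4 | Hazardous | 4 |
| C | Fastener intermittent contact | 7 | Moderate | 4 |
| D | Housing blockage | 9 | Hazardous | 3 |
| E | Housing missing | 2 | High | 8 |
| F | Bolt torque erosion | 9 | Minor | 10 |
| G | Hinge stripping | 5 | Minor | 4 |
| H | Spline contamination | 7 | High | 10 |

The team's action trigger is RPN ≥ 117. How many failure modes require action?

6

RPN = Severity × Occurrence × Detection:
  A: 5 × 4 × 10 = 200
  B: 10 × 4 × 4 = 160
  C: 5 × 7 × 4 = 140
  D: 10 × 9 × 3 = 270
  E: 8 × 2 × 8 = 128
  F: 1 × 9 × 10 = 90
  G: 1 × 5 × 4 = 20
  H: 8 × 7 × 10 = 560
Modes with RPN ≥ 117: A (200), B (160), C (140), D (270), E (128), H (560) → 6.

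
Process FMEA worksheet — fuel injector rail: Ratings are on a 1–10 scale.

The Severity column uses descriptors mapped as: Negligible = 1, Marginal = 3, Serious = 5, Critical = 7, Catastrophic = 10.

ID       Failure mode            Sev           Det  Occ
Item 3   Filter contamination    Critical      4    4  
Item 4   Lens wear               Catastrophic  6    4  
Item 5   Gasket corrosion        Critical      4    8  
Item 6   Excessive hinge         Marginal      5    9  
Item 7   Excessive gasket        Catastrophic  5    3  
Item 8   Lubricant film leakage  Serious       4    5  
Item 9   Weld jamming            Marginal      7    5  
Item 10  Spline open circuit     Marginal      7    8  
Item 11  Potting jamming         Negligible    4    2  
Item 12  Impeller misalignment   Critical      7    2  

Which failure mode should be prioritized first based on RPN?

RPN = Severity × Occurrence × Detection:
  Item 3: 7 × 4 × 4 = 112
  Item 4: 10 × 4 × 6 = 240
  Item 5: 7 × 8 × 4 = 224
  Item 6: 3 × 9 × 5 = 135
  Item 7: 10 × 3 × 5 = 150
  Item 8: 5 × 5 × 4 = 100
  Item 9: 3 × 5 × 7 = 105
  Item 10: 3 × 8 × 7 = 168
  Item 11: 1 × 2 × 4 = 8
  Item 12: 7 × 2 × 7 = 98
Highest RPN is 240 → Item 4.

Item 4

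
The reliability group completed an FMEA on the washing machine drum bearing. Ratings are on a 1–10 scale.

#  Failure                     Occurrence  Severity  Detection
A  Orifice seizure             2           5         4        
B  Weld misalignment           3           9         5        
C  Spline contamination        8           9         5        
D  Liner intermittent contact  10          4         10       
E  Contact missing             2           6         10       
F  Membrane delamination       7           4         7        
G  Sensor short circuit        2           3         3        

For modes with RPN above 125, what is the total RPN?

RPN = Severity × Occurrence × Detection:
  A: 5 × 2 × 4 = 40
  B: 9 × 3 × 5 = 135
  C: 9 × 8 × 5 = 360
  D: 4 × 10 × 10 = 400
  E: 6 × 2 × 10 = 120
  F: 4 × 7 × 7 = 196
  G: 3 × 2 × 3 = 18
RPN > 125: B (135), C (360), D (400), F (196).
Sum: 135 + 360 + 400 + 196 = 1091.

1091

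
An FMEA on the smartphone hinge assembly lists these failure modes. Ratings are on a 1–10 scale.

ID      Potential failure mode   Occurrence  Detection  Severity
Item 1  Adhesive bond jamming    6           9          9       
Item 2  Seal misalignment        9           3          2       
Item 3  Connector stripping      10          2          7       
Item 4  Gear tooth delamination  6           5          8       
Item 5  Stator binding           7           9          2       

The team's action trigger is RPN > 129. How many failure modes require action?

3

RPN = Severity × Occurrence × Detection:
  Item 1: 9 × 6 × 9 = 486
  Item 2: 2 × 9 × 3 = 54
  Item 3: 7 × 10 × 2 = 140
  Item 4: 8 × 6 × 5 = 240
  Item 5: 2 × 7 × 9 = 126
Modes with RPN > 129: Item 1 (486), Item 3 (140), Item 4 (240) → 3.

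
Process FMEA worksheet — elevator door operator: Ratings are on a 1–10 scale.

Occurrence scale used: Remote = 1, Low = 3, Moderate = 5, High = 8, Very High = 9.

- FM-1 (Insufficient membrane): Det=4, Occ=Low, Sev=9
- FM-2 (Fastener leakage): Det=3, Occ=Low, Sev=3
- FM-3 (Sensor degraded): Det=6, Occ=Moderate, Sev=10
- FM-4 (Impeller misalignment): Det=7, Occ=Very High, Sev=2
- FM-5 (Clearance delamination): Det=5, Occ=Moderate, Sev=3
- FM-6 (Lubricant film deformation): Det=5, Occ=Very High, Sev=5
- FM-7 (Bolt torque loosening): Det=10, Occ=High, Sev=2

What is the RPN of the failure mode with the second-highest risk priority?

RPN = Severity × Occurrence × Detection:
  FM-1: 9 × 3 × 4 = 108
  FM-2: 3 × 3 × 3 = 27
  FM-3: 10 × 5 × 6 = 300
  FM-4: 2 × 9 × 7 = 126
  FM-5: 3 × 5 × 5 = 75
  FM-6: 5 × 9 × 5 = 225
  FM-7: 2 × 8 × 10 = 160
Sorted descending: 300, 225, 160, 126, 108, 75, 27.
The second-highest RPN is 225 (FM-6).

225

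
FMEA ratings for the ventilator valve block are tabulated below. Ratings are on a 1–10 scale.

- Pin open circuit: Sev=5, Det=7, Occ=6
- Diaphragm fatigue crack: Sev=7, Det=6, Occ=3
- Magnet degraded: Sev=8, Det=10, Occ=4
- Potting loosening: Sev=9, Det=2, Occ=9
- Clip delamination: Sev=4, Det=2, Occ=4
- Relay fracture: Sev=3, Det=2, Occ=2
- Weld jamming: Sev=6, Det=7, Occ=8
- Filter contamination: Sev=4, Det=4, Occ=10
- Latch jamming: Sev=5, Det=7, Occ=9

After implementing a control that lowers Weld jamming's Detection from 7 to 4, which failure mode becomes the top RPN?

RPN = Severity × Occurrence × Detection:
  Pin open circuit: 5 × 6 × 7 = 210
  Diaphragm fatigue crack: 7 × 3 × 6 = 126
  Magnet degraded: 8 × 4 × 10 = 320
  Potting loosening: 9 × 9 × 2 = 162
  Clip delamination: 4 × 4 × 2 = 32
  Relay fracture: 3 × 2 × 2 = 12
  Weld jamming: 6 × 8 × 7 = 336
  Filter contamination: 4 × 10 × 4 = 160
  Latch jamming: 5 × 9 × 7 = 315
After action: Weld jamming → 6 × 8 × 4 = 192.
Revised RPNs: Magnet degraded=320, Latch jamming=315, Pin open circuit=210, Weld jamming=192, Potting loosening=162, Filter contamination=160, Diaphragm fatigue crack=126, Clip delamination=32, Relay fracture=12.
Highest is now Magnet degraded (320).

Magnet degraded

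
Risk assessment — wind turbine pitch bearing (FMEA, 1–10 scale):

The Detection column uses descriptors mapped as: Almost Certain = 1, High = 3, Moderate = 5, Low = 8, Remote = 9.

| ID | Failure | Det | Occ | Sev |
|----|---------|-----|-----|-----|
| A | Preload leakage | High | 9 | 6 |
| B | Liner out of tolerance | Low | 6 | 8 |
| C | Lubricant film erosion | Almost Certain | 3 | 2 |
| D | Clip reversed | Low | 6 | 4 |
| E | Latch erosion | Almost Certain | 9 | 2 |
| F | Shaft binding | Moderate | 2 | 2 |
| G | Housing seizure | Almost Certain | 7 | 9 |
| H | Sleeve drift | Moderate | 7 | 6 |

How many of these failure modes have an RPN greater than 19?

RPN = Severity × Occurrence × Detection:
  A: 6 × 9 × 3 = 162
  B: 8 × 6 × 8 = 384
  C: 2 × 3 × 1 = 6
  D: 4 × 6 × 8 = 192
  E: 2 × 9 × 1 = 18
  F: 2 × 2 × 5 = 20
  G: 9 × 7 × 1 = 63
  H: 6 × 7 × 5 = 210
Modes with RPN > 19: A (162), B (384), D (192), F (20), G (63), H (210) → 6.

6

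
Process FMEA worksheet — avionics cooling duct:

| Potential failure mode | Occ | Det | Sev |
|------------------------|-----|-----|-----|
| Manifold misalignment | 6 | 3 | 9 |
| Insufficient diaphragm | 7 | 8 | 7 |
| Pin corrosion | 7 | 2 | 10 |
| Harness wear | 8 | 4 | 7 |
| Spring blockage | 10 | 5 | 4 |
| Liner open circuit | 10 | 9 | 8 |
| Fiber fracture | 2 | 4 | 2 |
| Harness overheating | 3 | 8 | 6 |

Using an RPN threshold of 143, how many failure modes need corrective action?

6

RPN = Severity × Occurrence × Detection:
  Manifold misalignment: 9 × 6 × 3 = 162
  Insufficient diaphragm: 7 × 7 × 8 = 392
  Pin corrosion: 10 × 7 × 2 = 140
  Harness wear: 7 × 8 × 4 = 224
  Spring blockage: 4 × 10 × 5 = 200
  Liner open circuit: 8 × 10 × 9 = 720
  Fiber fracture: 2 × 2 × 4 = 16
  Harness overheating: 6 × 3 × 8 = 144
Modes with RPN ≥ 143: Manifold misalignment (162), Insufficient diaphragm (392), Harness wear (224), Spring blockage (200), Liner open circuit (720), Harness overheating (144) → 6.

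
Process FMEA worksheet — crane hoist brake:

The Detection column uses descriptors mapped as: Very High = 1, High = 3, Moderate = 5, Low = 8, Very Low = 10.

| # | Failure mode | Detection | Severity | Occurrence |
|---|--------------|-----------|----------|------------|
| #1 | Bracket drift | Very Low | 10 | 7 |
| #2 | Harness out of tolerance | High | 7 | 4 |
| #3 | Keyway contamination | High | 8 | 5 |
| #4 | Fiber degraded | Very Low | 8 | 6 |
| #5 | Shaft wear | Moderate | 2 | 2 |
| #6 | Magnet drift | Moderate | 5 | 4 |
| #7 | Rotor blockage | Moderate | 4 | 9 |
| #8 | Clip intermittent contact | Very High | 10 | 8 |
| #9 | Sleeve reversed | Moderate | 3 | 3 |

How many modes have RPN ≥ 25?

RPN = Severity × Occurrence × Detection:
  #1: 10 × 7 × 10 = 700
  #2: 7 × 4 × 3 = 84
  #3: 8 × 5 × 3 = 120
  #4: 8 × 6 × 10 = 480
  #5: 2 × 2 × 5 = 20
  #6: 5 × 4 × 5 = 100
  #7: 4 × 9 × 5 = 180
  #8: 10 × 8 × 1 = 80
  #9: 3 × 3 × 5 = 45
Modes with RPN ≥ 25: #1 (700), #2 (84), #3 (120), #4 (480), #6 (100), #7 (180), #8 (80), #9 (45) → 8.

8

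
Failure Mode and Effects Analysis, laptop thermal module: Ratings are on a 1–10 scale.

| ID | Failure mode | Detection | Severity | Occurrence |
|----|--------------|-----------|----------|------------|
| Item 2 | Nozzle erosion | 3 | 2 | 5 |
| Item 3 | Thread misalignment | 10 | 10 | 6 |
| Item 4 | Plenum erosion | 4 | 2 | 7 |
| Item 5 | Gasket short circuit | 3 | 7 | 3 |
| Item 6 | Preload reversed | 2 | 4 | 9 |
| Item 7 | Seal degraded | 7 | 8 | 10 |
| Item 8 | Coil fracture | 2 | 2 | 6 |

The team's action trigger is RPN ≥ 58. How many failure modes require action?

4

RPN = Severity × Occurrence × Detection:
  Item 2: 2 × 5 × 3 = 30
  Item 3: 10 × 6 × 10 = 600
  Item 4: 2 × 7 × 4 = 56
  Item 5: 7 × 3 × 3 = 63
  Item 6: 4 × 9 × 2 = 72
  Item 7: 8 × 10 × 7 = 560
  Item 8: 2 × 6 × 2 = 24
Modes with RPN ≥ 58: Item 3 (600), Item 5 (63), Item 6 (72), Item 7 (560) → 4.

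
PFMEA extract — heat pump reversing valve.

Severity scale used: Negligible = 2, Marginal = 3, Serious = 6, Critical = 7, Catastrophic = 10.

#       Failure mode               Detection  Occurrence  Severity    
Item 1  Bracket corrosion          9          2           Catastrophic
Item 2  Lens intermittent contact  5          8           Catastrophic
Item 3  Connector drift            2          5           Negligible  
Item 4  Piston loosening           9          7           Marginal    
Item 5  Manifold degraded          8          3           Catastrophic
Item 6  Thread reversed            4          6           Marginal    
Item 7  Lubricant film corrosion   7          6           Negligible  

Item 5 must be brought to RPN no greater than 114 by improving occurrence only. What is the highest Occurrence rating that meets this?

Item 5: S=10, O=3, D=8 → current RPN = 240.
Fixed product = 80. Need 80 × O ≤ 114, so O ≤ 114/80 = 1.43.
Maximum integer Occurrence rating = 1 (gives RPN 80; O=2 would give 160 > 114).

1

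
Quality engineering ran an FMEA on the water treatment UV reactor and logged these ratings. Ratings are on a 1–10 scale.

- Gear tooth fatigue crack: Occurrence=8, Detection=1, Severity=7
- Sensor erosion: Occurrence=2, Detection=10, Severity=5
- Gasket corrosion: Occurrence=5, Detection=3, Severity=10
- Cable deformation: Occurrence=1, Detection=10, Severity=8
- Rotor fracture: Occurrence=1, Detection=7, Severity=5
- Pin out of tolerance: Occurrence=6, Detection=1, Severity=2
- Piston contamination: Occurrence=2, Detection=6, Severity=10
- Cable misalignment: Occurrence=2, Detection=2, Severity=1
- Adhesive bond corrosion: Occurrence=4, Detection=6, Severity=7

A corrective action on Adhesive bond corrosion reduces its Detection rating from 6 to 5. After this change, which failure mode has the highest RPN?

Gasket corrosion

RPN = Severity × Occurrence × Detection:
  Gear tooth fatigue crack: 7 × 8 × 1 = 56
  Sensor erosion: 5 × 2 × 10 = 100
  Gasket corrosion: 10 × 5 × 3 = 150
  Cable deformation: 8 × 1 × 10 = 80
  Rotor fracture: 5 × 1 × 7 = 35
  Pin out of tolerance: 2 × 6 × 1 = 12
  Piston contamination: 10 × 2 × 6 = 120
  Cable misalignment: 1 × 2 × 2 = 4
  Adhesive bond corrosion: 7 × 4 × 6 = 168
After action: Adhesive bond corrosion → 7 × 4 × 5 = 140.
Revised RPNs: Gasket corrosion=150, Adhesive bond corrosion=140, Piston contamination=120, Sensor erosion=100, Cable deformation=80, Gear tooth fatigue crack=56, Rotor fracture=35, Pin out of tolerance=12, Cable misalignment=4.
Highest is now Gasket corrosion (150).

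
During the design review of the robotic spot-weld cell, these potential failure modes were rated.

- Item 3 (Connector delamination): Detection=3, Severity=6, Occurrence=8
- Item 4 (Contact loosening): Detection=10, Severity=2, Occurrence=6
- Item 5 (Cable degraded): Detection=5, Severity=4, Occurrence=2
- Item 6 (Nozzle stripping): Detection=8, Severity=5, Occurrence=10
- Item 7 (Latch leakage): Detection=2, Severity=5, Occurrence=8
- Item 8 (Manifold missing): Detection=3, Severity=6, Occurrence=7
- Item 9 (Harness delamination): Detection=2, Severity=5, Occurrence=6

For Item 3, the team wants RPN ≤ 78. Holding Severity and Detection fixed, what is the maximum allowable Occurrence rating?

Item 3: S=6, O=8, D=3 → current RPN = 144.
Fixed product = 18. Need 18 × O ≤ 78, so O ≤ 78/18 = 4.33.
Maximum integer Occurrence rating = 4 (gives RPN 72; O=5 would give 90 > 78).

4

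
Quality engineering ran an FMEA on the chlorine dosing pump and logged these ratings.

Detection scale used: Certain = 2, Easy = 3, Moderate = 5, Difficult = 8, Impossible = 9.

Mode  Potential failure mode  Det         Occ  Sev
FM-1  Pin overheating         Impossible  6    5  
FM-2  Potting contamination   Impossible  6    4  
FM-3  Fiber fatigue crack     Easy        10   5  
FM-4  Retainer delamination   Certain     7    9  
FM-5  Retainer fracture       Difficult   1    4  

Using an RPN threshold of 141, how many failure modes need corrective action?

RPN = Severity × Occurrence × Detection:
  FM-1: 5 × 6 × 9 = 270
  FM-2: 4 × 6 × 9 = 216
  FM-3: 5 × 10 × 3 = 150
  FM-4: 9 × 7 × 2 = 126
  FM-5: 4 × 1 × 8 = 32
Modes with RPN ≥ 141: FM-1 (270), FM-2 (216), FM-3 (150) → 3.

3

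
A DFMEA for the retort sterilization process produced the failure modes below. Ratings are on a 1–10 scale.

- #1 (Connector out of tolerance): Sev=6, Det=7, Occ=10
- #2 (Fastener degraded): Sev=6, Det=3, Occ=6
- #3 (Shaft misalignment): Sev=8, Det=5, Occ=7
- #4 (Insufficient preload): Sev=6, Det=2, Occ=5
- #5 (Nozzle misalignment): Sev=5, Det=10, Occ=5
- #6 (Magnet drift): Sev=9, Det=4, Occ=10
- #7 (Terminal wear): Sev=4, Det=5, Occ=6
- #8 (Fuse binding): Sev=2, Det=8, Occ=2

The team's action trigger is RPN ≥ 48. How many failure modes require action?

RPN = Severity × Occurrence × Detection:
  #1: 6 × 10 × 7 = 420
  #2: 6 × 6 × 3 = 108
  #3: 8 × 7 × 5 = 280
  #4: 6 × 5 × 2 = 60
  #5: 5 × 5 × 10 = 250
  #6: 9 × 10 × 4 = 360
  #7: 4 × 6 × 5 = 120
  #8: 2 × 2 × 8 = 32
Modes with RPN ≥ 48: #1 (420), #2 (108), #3 (280), #4 (60), #5 (250), #6 (360), #7 (120) → 7.

7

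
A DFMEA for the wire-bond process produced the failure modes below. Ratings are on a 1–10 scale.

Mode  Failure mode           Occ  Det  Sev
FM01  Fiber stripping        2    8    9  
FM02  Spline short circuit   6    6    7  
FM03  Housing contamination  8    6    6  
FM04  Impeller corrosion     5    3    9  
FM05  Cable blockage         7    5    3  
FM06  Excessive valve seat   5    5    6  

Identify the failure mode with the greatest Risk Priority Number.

FM03

RPN = Severity × Occurrence × Detection:
  FM01: 9 × 2 × 8 = 144
  FM02: 7 × 6 × 6 = 252
  FM03: 6 × 8 × 6 = 288
  FM04: 9 × 5 × 3 = 135
  FM05: 3 × 7 × 5 = 105
  FM06: 6 × 5 × 5 = 150
Highest RPN is 288 → FM03.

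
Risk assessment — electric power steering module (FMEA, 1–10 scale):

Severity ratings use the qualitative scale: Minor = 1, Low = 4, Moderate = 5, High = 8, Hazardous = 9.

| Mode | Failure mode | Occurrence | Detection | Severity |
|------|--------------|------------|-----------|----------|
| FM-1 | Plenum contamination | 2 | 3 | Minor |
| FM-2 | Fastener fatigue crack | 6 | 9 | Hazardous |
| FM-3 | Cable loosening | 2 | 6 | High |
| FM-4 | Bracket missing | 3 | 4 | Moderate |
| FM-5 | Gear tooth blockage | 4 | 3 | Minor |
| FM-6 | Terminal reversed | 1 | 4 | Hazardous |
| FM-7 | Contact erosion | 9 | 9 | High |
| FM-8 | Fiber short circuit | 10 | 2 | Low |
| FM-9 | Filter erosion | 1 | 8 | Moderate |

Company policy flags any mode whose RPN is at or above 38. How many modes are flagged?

6

RPN = Severity × Occurrence × Detection:
  FM-1: 1 × 2 × 3 = 6
  FM-2: 9 × 6 × 9 = 486
  FM-3: 8 × 2 × 6 = 96
  FM-4: 5 × 3 × 4 = 60
  FM-5: 1 × 4 × 3 = 12
  FM-6: 9 × 1 × 4 = 36
  FM-7: 8 × 9 × 9 = 648
  FM-8: 4 × 10 × 2 = 80
  FM-9: 5 × 1 × 8 = 40
Modes with RPN ≥ 38: FM-2 (486), FM-3 (96), FM-4 (60), FM-7 (648), FM-8 (80), FM-9 (40) → 6.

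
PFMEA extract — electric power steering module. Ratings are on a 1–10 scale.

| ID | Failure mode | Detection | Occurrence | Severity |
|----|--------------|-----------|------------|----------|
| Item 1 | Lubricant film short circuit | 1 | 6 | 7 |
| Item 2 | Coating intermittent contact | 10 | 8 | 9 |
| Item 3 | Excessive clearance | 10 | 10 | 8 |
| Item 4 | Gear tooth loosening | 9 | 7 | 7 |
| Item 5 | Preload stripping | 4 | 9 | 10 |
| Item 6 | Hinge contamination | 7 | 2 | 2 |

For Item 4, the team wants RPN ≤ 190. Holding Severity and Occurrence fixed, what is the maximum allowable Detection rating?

3

Item 4: S=7, O=7, D=9 → current RPN = 441.
Fixed product = 49. Need 49 × D ≤ 190, so D ≤ 190/49 = 3.88.
Maximum integer Detection rating = 3 (gives RPN 147; D=4 would give 196 > 190).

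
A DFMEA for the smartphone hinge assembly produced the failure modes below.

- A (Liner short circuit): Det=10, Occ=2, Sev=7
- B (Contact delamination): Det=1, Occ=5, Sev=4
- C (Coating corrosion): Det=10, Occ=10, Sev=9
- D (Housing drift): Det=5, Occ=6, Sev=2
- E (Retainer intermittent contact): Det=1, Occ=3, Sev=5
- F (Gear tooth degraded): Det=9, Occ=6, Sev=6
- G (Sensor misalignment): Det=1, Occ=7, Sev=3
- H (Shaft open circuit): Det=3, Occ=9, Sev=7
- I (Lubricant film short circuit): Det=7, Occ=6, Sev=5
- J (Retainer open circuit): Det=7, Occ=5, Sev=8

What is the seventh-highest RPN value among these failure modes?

60

RPN = Severity × Occurrence × Detection:
  A: 7 × 2 × 10 = 140
  B: 4 × 5 × 1 = 20
  C: 9 × 10 × 10 = 900
  D: 2 × 6 × 5 = 60
  E: 5 × 3 × 1 = 15
  F: 6 × 6 × 9 = 324
  G: 3 × 7 × 1 = 21
  H: 7 × 9 × 3 = 189
  I: 5 × 6 × 7 = 210
  J: 8 × 5 × 7 = 280
Sorted descending: 900, 324, 280, 210, 189, 140, 60, 21, 20, 15.
The seventh-highest RPN is 60 (D).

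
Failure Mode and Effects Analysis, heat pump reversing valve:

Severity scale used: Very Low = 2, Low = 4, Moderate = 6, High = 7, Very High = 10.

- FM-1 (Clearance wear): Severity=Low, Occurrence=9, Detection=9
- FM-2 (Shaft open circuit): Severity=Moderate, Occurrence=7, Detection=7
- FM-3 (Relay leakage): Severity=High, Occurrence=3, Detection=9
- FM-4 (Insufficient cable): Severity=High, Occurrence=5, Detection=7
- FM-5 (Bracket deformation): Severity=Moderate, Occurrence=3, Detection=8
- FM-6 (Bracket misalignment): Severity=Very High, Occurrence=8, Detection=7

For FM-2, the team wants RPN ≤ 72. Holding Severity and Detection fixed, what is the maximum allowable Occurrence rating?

FM-2: S=6, O=7, D=7 → current RPN = 294.
Fixed product = 42. Need 42 × O ≤ 72, so O ≤ 72/42 = 1.71.
Maximum integer Occurrence rating = 1 (gives RPN 42; O=2 would give 84 > 72).

1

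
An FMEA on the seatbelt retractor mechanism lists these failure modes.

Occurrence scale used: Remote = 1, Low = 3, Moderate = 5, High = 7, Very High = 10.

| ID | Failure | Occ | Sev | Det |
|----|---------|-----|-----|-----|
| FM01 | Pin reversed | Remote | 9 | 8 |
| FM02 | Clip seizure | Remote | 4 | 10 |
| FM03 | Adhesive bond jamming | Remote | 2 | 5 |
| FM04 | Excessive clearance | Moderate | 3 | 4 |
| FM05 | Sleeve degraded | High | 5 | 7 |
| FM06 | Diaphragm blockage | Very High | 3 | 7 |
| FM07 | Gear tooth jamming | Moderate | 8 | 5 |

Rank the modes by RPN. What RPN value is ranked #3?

200

RPN = Severity × Occurrence × Detection:
  FM01: 9 × 1 × 8 = 72
  FM02: 4 × 1 × 10 = 40
  FM03: 2 × 1 × 5 = 10
  FM04: 3 × 5 × 4 = 60
  FM05: 5 × 7 × 7 = 245
  FM06: 3 × 10 × 7 = 210
  FM07: 8 × 5 × 5 = 200
Sorted descending: 245, 210, 200, 72, 60, 40, 10.
The third-highest RPN is 200 (FM07).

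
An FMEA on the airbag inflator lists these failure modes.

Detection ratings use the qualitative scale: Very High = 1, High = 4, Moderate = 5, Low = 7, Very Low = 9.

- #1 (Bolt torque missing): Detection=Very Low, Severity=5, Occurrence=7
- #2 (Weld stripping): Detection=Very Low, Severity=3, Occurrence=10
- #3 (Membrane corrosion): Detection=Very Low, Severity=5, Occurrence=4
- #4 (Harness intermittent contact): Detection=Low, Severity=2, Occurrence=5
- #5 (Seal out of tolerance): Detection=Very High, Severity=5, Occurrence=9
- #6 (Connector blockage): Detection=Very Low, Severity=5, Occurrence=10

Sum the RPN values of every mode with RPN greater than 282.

765

RPN = Severity × Occurrence × Detection:
  #1: 5 × 7 × 9 = 315
  #2: 3 × 10 × 9 = 270
  #3: 5 × 4 × 9 = 180
  #4: 2 × 5 × 7 = 70
  #5: 5 × 9 × 1 = 45
  #6: 5 × 10 × 9 = 450
RPN > 282: #1 (315), #6 (450).
Sum: 315 + 450 = 765.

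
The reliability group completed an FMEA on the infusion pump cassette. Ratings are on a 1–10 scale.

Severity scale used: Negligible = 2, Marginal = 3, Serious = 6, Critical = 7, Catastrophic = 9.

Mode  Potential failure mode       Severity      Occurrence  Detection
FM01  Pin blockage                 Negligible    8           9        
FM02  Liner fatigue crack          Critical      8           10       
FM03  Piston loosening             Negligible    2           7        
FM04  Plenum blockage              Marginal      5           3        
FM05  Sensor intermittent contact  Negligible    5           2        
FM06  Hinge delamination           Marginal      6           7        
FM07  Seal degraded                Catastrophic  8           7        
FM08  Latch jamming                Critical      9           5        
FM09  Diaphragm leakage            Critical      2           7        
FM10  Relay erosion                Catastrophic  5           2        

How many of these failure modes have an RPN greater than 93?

6

RPN = Severity × Occurrence × Detection:
  FM01: 2 × 8 × 9 = 144
  FM02: 7 × 8 × 10 = 560
  FM03: 2 × 2 × 7 = 28
  FM04: 3 × 5 × 3 = 45
  FM05: 2 × 5 × 2 = 20
  FM06: 3 × 6 × 7 = 126
  FM07: 9 × 8 × 7 = 504
  FM08: 7 × 9 × 5 = 315
  FM09: 7 × 2 × 7 = 98
  FM10: 9 × 5 × 2 = 90
Modes with RPN > 93: FM01 (144), FM02 (560), FM06 (126), FM07 (504), FM08 (315), FM09 (98) → 6.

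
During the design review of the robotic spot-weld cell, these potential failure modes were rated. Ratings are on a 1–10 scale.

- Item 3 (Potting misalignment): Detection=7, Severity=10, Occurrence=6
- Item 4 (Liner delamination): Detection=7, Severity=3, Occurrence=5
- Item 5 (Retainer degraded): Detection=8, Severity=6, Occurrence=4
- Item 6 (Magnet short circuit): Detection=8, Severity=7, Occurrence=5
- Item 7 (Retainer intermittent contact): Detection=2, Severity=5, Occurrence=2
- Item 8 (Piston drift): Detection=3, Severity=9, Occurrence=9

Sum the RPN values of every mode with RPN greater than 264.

RPN = Severity × Occurrence × Detection:
  Item 3: 10 × 6 × 7 = 420
  Item 4: 3 × 5 × 7 = 105
  Item 5: 6 × 4 × 8 = 192
  Item 6: 7 × 5 × 8 = 280
  Item 7: 5 × 2 × 2 = 20
  Item 8: 9 × 9 × 3 = 243
RPN > 264: Item 3 (420), Item 6 (280).
Sum: 420 + 280 = 700.

700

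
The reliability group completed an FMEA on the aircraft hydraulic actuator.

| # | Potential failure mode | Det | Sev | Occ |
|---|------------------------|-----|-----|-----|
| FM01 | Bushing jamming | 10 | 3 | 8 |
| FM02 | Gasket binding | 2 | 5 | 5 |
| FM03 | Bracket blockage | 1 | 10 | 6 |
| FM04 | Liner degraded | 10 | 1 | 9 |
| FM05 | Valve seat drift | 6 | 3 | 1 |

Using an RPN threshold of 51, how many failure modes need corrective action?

RPN = Severity × Occurrence × Detection:
  FM01: 3 × 8 × 10 = 240
  FM02: 5 × 5 × 2 = 50
  FM03: 10 × 6 × 1 = 60
  FM04: 1 × 9 × 10 = 90
  FM05: 3 × 1 × 6 = 18
Modes with RPN ≥ 51: FM01 (240), FM03 (60), FM04 (90) → 3.

3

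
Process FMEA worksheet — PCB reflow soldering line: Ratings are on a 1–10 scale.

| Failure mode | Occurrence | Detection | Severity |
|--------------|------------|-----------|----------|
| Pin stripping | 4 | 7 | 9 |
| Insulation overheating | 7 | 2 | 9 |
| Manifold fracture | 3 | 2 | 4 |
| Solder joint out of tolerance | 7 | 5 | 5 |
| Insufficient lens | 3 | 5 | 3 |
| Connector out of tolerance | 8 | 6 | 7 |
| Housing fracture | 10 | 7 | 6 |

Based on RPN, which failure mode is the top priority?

RPN = Severity × Occurrence × Detection:
  Pin stripping: 9 × 4 × 7 = 252
  Insulation overheating: 9 × 7 × 2 = 126
  Manifold fracture: 4 × 3 × 2 = 24
  Solder joint out of tolerance: 5 × 7 × 5 = 175
  Insufficient lens: 3 × 3 × 5 = 45
  Connector out of tolerance: 7 × 8 × 6 = 336
  Housing fracture: 6 × 10 × 7 = 420
Highest RPN is 420 → Housing fracture.

Housing fracture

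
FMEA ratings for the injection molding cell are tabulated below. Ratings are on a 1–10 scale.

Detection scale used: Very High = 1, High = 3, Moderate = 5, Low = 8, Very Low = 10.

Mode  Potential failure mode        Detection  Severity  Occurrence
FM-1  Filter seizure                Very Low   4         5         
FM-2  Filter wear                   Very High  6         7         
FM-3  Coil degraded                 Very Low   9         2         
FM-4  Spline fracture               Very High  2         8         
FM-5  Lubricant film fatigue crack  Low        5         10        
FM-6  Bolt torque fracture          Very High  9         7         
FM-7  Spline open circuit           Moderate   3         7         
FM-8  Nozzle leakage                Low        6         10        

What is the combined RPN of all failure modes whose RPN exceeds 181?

RPN = Severity × Occurrence × Detection:
  FM-1: 4 × 5 × 10 = 200
  FM-2: 6 × 7 × 1 = 42
  FM-3: 9 × 2 × 10 = 180
  FM-4: 2 × 8 × 1 = 16
  FM-5: 5 × 10 × 8 = 400
  FM-6: 9 × 7 × 1 = 63
  FM-7: 3 × 7 × 5 = 105
  FM-8: 6 × 10 × 8 = 480
RPN > 181: FM-1 (200), FM-5 (400), FM-8 (480).
Sum: 200 + 400 + 480 = 1080.

1080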